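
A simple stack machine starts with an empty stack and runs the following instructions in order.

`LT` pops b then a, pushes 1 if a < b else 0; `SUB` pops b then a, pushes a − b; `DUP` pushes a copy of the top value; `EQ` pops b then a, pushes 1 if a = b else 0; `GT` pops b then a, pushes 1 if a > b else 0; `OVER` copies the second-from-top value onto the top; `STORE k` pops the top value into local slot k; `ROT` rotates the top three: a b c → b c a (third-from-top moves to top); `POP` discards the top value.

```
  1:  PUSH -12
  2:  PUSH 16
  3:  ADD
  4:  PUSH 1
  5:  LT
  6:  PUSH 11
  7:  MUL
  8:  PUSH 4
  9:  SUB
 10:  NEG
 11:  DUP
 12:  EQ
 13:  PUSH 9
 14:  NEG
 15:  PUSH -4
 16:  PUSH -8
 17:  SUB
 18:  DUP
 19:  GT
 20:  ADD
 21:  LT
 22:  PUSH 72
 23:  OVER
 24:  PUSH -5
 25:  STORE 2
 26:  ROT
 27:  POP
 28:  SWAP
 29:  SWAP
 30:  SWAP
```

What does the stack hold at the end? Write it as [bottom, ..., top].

PUSH -12 : -12
PUSH 16  : -12 16
ADD      : 4
PUSH 1   : 4 1
LT       : 0
PUSH 11  : 0 11
MUL      : 0
PUSH 4   : 0 4
SUB      : -4
NEG      : 4
DUP      : 4 4
EQ       : 1
PUSH 9   : 1 9
NEG      : 1 -9
PUSH -4  : 1 -9 -4
PUSH -8  : 1 -9 -4 -8
SUB      : 1 -9 4
DUP      : 1 -9 4 4
GT       : 1 -9 0
ADD      : 1 -9
LT       : 0
PUSH 72  : 0 72
OVER     : 0 72 0
PUSH -5  : 0 72 0 -5
STORE 2  : 0 72 0
ROT      : 72 0 0
POP      : 72 0
SWAP     : 0 72
SWAP     : 72 0
SWAP     : 0 72

[0, 72]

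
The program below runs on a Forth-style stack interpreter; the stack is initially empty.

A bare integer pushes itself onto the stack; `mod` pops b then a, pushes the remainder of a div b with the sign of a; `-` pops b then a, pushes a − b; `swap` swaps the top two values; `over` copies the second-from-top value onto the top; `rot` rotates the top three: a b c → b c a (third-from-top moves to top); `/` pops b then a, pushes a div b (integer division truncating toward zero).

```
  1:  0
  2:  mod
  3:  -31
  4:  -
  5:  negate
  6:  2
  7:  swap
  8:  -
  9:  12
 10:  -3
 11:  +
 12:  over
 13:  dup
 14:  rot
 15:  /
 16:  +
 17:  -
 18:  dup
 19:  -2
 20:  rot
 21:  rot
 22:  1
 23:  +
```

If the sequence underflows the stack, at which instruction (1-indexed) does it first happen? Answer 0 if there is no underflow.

0 → [0]
mod  — needs 2 operands, stack has 1 → underflow

2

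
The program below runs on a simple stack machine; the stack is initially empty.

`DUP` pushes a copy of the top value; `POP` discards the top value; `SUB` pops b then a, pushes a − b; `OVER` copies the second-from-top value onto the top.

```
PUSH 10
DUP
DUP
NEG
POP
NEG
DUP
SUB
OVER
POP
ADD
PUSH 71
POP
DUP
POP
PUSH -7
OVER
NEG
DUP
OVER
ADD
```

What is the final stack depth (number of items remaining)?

4

PUSH 10 → 10
DUP     → 10 10
DUP     → 10 10 10
NEG     → 10 10 -10
POP     → 10 10
NEG     → 10 -10
DUP     → 10 -10 -10
SUB     → 10 0
OVER    → 10 0 10
POP     → 10 0
ADD     → 10
PUSH 71 → 10 71
POP     → 10
DUP     → 10 10
POP     → 10
PUSH -7 → 10 -7
OVER    → 10 -7 10
NEG     → 10 -7 -10
DUP     → 10 -7 -10 -10
OVER    → 10 -7 -10 -10 -10
ADD     → 10 -7 -10 -20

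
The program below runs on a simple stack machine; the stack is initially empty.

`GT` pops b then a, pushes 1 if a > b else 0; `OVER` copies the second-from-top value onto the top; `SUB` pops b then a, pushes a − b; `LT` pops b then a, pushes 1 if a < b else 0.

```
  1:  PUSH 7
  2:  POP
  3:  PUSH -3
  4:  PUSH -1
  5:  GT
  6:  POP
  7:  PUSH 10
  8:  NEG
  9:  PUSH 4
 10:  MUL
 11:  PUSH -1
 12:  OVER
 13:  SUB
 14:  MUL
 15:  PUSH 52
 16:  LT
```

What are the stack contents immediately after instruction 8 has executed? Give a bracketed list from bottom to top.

[-10]

PUSH 7  → 7
POP     → (empty)
PUSH -3 → -3
PUSH -1 → -3 -1
GT      → 0
POP     → (empty)
PUSH 10 → 10
NEG     → -10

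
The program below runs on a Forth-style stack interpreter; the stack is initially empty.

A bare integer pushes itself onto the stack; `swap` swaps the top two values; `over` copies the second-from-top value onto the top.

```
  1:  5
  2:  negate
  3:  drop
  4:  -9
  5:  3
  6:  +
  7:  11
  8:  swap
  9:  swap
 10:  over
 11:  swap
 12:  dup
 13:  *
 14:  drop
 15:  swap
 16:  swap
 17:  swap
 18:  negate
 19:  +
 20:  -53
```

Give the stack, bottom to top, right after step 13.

5      → 5
negate → -5
drop   → (empty)
-9     → -9
3      → -9 3
+      → -6
11     → -6 11
swap   → 11 -6
swap   → -6 11
over   → -6 11 -6
swap   → -6 -6 11
dup    → -6 -6 11 11
*      → -6 -6 121

[-6, -6, 121]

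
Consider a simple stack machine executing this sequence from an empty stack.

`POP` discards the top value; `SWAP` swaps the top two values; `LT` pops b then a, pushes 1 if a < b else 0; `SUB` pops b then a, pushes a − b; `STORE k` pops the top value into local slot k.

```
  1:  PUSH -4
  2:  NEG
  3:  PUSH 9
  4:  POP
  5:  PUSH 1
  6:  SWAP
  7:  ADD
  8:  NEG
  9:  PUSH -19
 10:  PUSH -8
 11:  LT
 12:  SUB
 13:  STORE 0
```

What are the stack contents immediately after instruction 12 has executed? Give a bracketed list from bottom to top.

PUSH -4   [-4]
NEG       [4]
PUSH 9    [4, 9]
POP       [4]
PUSH 1    [4, 1]
SWAP      [1, 4]
ADD       [5]
NEG       [-5]
PUSH -19  [-5, -19]
PUSH -8   [-5, -19, -8]
LT        [-5, 1]
SUB       [-6]

[-6]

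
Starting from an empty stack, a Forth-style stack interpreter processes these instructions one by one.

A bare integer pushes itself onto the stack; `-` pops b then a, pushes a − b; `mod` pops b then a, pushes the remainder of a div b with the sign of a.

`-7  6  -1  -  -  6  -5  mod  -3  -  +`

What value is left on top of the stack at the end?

-10

-7   -7
6    -7 6
-1   -7 6 -1
-    -7 7
-    -14
6    -14 6
-5   -14 6 -5
mod  -14 1
-3   -14 1 -3
-    -14 4
+    -10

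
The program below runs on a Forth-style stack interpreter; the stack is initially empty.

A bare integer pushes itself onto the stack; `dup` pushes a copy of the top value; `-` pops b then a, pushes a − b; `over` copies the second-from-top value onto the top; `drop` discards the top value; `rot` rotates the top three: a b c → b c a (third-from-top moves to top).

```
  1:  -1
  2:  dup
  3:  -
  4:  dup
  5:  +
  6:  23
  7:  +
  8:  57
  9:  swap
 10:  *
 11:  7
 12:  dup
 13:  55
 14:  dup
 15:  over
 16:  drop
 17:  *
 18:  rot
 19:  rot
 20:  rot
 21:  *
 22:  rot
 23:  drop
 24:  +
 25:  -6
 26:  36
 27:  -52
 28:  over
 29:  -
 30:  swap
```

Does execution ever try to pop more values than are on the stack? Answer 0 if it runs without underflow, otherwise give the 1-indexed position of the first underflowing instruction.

0

-1    [-1]
dup   [-1, -1]
-     [0]
dup   [0, 0]
+     [0]
23    [0, 23]
+     [23]
57    [23, 57]
swap  [57, 23]
*     [1311]
7     [1311, 7]
dup   [1311, 7, 7]
55    [1311, 7, 7, 55]
dup   [1311, 7, 7, 55, 55]
over  [1311, 7, 7, 55, 55, 55]
drop  [1311, 7, 7, 55, 55]
*     [1311, 7, 7, 3025]
rot   [1311, 7, 3025, 7]
rot   [1311, 3025, 7, 7]
rot   [1311, 7, 7, 3025]
*     [1311, 7, 21175]
rot   [7, 21175, 1311]
drop  [7, 21175]
+     [21182]
-6    [21182, -6]
36    [21182, -6, 36]
-52   [21182, -6, 36, -52]
over  [21182, -6, 36, -52, 36]
-     [21182, -6, 36, -88]
swap  [21182, -6, -88, 36]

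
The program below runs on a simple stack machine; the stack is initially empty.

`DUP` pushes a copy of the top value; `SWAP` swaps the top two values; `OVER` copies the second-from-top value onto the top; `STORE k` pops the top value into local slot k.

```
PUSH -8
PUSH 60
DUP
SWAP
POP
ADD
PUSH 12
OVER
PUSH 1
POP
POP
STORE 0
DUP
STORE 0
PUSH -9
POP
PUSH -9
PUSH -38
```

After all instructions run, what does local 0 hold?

PUSH -8  -> [-8]
PUSH 60  -> [-8, 60]
DUP      -> [-8, 60, 60]
SWAP     -> [-8, 60, 60]
POP      -> [-8, 60]
ADD      -> [52]
PUSH 12  -> [52, 12]
OVER     -> [52, 12, 52]
PUSH 1   -> [52, 12, 52, 1]
POP      -> [52, 12, 52]
POP      -> [52, 12]
STORE 0  -> [52]
DUP      -> [52, 52]
STORE 0  -> [52]
PUSH -9  -> [52, -9]
POP      -> [52]
PUSH -9  -> [52, -9]
PUSH -38 -> [52, -9, -38]

52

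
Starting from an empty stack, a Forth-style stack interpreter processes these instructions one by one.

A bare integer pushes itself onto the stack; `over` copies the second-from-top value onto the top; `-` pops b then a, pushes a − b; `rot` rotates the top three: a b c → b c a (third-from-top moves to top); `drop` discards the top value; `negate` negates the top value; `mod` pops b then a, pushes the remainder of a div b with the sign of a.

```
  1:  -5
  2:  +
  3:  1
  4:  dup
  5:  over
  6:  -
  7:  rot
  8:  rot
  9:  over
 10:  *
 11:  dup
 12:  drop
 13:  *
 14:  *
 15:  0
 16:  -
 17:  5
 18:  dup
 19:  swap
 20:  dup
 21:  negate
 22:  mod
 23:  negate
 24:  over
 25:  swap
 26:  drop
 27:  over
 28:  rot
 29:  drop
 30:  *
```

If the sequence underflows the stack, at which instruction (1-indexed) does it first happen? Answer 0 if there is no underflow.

-5 → [-5]
+  — needs 2 operands, stack has 1 → underflow

2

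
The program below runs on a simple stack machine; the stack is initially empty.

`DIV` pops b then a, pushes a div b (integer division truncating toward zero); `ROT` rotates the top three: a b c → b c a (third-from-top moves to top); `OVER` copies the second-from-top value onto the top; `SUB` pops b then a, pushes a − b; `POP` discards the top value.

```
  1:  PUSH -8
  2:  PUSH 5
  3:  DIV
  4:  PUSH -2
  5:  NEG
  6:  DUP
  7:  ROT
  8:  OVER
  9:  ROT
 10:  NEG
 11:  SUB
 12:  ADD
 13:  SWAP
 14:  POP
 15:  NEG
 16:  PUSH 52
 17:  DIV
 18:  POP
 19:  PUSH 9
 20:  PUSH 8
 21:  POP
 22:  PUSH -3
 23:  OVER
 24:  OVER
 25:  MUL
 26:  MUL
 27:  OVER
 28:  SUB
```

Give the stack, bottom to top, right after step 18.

PUSH -8 : [-8]
PUSH 5  : [-8, 5]
DIV     : [-1]
PUSH -2 : [-1, -2]
NEG     : [-1, 2]
DUP     : [-1, 2, 2]
ROT     : [2, 2, -1]
OVER    : [2, 2, -1, 2]
ROT     : [2, -1, 2, 2]
NEG     : [2, -1, 2, -2]
SUB     : [2, -1, 4]
ADD     : [2, 3]
SWAP    : [3, 2]
POP     : [3]
NEG     : [-3]
PUSH 52 : [-3, 52]
DIV     : [0]
POP     : []

[]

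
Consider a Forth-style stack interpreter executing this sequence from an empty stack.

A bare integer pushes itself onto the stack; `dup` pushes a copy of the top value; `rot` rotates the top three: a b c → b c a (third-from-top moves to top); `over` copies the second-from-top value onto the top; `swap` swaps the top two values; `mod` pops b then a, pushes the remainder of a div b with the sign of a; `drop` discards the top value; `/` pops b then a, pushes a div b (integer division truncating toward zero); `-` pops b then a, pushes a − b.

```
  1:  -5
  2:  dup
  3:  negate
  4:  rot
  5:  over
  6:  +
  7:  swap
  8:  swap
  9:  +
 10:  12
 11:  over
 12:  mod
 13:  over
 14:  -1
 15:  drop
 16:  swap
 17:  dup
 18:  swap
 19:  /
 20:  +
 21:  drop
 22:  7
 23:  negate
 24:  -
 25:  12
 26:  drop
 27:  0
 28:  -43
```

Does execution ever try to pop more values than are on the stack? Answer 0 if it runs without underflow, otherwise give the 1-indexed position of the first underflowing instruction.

4

-5      -5
dup     -5 -5
negate  -5 5
rot  — needs 3 operands, stack has 2 → underflow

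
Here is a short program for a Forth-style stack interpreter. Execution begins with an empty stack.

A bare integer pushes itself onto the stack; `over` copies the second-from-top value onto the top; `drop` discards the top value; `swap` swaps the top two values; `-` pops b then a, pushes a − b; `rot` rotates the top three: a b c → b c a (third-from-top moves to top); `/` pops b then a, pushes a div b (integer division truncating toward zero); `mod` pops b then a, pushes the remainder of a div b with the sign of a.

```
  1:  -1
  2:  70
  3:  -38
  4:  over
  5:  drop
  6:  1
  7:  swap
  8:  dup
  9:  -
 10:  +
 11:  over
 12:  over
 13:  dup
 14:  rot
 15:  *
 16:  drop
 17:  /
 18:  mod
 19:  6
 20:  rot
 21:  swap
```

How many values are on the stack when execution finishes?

3

-1    [-1]
70    [-1, 70]
-38   [-1, 70, -38]
over  [-1, 70, -38, 70]
drop  [-1, 70, -38]
1     [-1, 70, -38, 1]
swap  [-1, 70, 1, -38]
dup   [-1, 70, 1, -38, -38]
-     [-1, 70, 1, 0]
+     [-1, 70, 1]
over  [-1, 70, 1, 70]
over  [-1, 70, 1, 70, 1]
dup   [-1, 70, 1, 70, 1, 1]
rot   [-1, 70, 1, 1, 1, 70]
*     [-1, 70, 1, 1, 70]
drop  [-1, 70, 1, 1]
/     [-1, 70, 1]
mod   [-1, 0]
6     [-1, 0, 6]
rot   [0, 6, -1]
swap  [0, -1, 6]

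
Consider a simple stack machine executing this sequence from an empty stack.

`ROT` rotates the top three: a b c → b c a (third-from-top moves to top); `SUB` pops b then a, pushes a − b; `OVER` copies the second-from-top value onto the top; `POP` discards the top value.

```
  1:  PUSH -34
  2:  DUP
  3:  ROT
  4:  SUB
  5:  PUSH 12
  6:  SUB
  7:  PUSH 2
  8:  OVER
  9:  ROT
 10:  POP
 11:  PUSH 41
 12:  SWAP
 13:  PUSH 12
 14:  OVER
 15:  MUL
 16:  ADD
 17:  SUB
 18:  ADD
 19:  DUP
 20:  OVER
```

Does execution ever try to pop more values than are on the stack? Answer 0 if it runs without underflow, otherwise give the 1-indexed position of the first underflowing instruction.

3

PUSH -34 : -34
DUP      : -34 -34
ROT  — needs 3 operands, stack has 2 → underflow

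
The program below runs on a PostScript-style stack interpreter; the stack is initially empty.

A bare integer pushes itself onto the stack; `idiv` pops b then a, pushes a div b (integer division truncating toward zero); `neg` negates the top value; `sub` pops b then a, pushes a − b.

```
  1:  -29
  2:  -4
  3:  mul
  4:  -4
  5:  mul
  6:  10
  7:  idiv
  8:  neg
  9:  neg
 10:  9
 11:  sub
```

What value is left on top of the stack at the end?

-55

-29  : -29
-4   : -29 -4
mul  : 116
-4   : 116 -4
mul  : -464
10   : -464 10
idiv : -46
neg  : 46
neg  : -46
9    : -46 9
sub  : -55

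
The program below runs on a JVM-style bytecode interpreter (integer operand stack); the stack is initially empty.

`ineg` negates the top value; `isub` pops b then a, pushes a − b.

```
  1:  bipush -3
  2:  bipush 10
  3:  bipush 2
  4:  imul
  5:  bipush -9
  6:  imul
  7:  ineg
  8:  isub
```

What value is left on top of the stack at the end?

bipush -3 -> [-3]
bipush 10 -> [-3, 10]
bipush 2  -> [-3, 10, 2]
imul      -> [-3, 20]
bipush -9 -> [-3, 20, -9]
imul      -> [-3, -180]
ineg      -> [-3, 180]
isub      -> [-183]

-183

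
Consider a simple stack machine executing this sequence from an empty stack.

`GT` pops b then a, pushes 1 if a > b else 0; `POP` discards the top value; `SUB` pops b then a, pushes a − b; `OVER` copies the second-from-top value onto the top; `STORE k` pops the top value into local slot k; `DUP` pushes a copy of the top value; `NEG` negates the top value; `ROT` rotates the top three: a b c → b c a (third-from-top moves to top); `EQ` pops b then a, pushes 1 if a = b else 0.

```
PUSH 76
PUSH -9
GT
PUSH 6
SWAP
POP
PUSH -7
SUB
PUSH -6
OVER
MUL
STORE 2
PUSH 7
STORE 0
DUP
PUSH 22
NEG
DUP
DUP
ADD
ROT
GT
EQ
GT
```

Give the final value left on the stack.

1

PUSH 76 : 76
PUSH -9 : 76 -9
GT      : 1
PUSH 6  : 1 6
SWAP    : 6 1
POP     : 6
PUSH -7 : 6 -7
SUB     : 13
PUSH -6 : 13 -6
OVER    : 13 -6 13
MUL     : 13 -78
STORE 2 : 13
PUSH 7  : 13 7
STORE 0 : 13
DUP     : 13 13
PUSH 22 : 13 13 22
NEG     : 13 13 -22
DUP     : 13 13 -22 -22
DUP     : 13 13 -22 -22 -22
ADD     : 13 13 -22 -44
ROT     : 13 -22 -44 13
GT      : 13 -22 0
EQ      : 13 0
GT      : 1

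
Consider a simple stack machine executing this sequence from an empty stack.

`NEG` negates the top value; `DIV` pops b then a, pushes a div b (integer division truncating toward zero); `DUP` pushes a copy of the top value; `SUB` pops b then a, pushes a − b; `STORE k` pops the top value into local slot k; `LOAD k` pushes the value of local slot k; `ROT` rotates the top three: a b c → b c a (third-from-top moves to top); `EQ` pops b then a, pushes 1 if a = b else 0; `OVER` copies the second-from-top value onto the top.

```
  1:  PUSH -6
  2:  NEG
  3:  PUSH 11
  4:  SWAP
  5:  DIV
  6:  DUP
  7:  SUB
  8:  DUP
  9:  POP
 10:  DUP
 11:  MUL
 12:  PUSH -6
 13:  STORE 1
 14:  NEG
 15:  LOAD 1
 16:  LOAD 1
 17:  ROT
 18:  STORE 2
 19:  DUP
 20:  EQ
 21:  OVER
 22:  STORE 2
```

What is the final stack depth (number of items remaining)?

PUSH -6 -> [-6]
NEG     -> [6]
PUSH 11 -> [6, 11]
SWAP    -> [11, 6]
DIV     -> [1]
DUP     -> [1, 1]
SUB     -> [0]
DUP     -> [0, 0]
POP     -> [0]
DUP     -> [0, 0]
MUL     -> [0]
PUSH -6 -> [0, -6]
STORE 1 -> [0]
NEG     -> [0]
LOAD 1  -> [0, -6]
LOAD 1  -> [0, -6, -6]
ROT     -> [-6, -6, 0]
STORE 2 -> [-6, -6]
DUP     -> [-6, -6, -6]
EQ      -> [-6, 1]
OVER    -> [-6, 1, -6]
STORE 2 -> [-6, 1]

2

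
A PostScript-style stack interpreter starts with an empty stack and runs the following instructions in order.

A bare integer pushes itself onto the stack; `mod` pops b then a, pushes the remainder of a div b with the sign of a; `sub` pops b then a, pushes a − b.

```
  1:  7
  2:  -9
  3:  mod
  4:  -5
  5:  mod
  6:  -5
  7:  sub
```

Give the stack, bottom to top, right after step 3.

7    [7]
-9   [7, -9]
mod  [7]

[7]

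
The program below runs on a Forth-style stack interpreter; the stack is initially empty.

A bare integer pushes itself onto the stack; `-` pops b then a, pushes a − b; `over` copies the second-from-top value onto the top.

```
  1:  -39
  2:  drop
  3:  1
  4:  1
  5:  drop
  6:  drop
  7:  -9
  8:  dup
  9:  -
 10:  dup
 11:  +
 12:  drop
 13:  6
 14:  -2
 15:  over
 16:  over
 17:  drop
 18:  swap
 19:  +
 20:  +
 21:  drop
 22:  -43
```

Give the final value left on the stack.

-39   -39
drop  (empty)
1     1
1     1 1
drop  1
drop  (empty)
-9    -9
dup   -9 -9
-     0
dup   0 0
+     0
drop  (empty)
6     6
-2    6 -2
over  6 -2 6
over  6 -2 6 -2
drop  6 -2 6
swap  6 6 -2
+     6 4
+     10
drop  (empty)
-43   -43

-43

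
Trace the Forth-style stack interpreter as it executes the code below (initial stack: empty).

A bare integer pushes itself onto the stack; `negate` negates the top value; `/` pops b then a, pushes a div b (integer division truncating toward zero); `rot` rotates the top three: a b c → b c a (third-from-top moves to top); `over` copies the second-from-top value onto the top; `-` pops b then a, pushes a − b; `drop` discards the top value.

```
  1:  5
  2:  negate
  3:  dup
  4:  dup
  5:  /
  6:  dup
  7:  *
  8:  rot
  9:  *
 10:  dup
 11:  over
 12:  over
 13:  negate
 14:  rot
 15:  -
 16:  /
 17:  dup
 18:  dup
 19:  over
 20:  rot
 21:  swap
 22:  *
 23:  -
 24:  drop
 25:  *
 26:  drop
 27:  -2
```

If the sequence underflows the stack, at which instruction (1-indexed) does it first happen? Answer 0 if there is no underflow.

5      -> 5
negate -> -5
dup    -> -5 -5
dup    -> -5 -5 -5
/      -> -5 1
dup    -> -5 1 1
*      -> -5 1
rot  — needs 3 operands, stack has 2 → underflow

8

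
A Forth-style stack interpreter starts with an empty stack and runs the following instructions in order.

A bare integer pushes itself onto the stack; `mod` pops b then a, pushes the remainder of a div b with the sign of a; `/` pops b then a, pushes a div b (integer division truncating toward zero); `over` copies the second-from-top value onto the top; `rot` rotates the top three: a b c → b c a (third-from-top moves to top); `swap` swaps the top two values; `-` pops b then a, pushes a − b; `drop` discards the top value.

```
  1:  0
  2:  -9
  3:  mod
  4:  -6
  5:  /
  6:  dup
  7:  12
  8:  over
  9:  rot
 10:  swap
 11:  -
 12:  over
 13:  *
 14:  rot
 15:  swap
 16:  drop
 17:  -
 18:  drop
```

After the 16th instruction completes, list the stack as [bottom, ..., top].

[12, 0]

0    : 0
-9   : 0 -9
mod  : 0
-6   : 0 -6
/    : 0
dup  : 0 0
12   : 0 0 12
over : 0 0 12 0
rot  : 0 12 0 0
swap : 0 12 0 0
-    : 0 12 0
over : 0 12 0 12
*    : 0 12 0
rot  : 12 0 0
swap : 12 0 0
drop : 12 0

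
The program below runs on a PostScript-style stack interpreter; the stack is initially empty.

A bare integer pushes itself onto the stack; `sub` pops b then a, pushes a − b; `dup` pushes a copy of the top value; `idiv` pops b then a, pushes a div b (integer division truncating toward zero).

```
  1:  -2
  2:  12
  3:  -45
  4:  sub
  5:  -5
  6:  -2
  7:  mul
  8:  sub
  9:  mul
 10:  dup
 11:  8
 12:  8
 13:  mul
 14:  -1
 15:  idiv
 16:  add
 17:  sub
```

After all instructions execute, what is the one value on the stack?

64

-2   -> -2
12   -> -2 12
-45  -> -2 12 -45
sub  -> -2 57
-5   -> -2 57 -5
-2   -> -2 57 -5 -2
mul  -> -2 57 10
sub  -> -2 47
mul  -> -94
dup  -> -94 -94
8    -> -94 -94 8
8    -> -94 -94 8 8
mul  -> -94 -94 64
-1   -> -94 -94 64 -1
idiv -> -94 -94 -64
add  -> -94 -158
sub  -> 64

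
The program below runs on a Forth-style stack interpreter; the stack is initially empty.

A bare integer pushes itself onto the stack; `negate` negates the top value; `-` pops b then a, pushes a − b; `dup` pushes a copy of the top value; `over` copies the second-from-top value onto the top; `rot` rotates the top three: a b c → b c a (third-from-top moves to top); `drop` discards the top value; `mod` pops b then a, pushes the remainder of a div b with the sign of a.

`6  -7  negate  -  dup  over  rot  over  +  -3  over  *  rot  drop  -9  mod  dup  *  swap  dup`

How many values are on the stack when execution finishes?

4

6       [6]
-7      [6, -7]
negate  [6, 7]
-       [-1]
dup     [-1, -1]
over    [-1, -1, -1]
rot     [-1, -1, -1]
over    [-1, -1, -1, -1]
+       [-1, -1, -2]
-3      [-1, -1, -2, -3]
over    [-1, -1, -2, -3, -2]
*       [-1, -1, -2, 6]
rot     [-1, -2, 6, -1]
drop    [-1, -2, 6]
-9      [-1, -2, 6, -9]
mod     [-1, -2, 6]
dup     [-1, -2, 6, 6]
*       [-1, -2, 36]
swap    [-1, 36, -2]
dup     [-1, 36, -2, -2]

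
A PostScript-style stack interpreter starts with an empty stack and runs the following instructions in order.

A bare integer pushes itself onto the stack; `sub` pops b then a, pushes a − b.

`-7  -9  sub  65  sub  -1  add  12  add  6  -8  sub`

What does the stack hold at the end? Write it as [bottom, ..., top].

[-52, 14]

-7  : -7
-9  : -7 -9
sub : 2
65  : 2 65
sub : -63
-1  : -63 -1
add : -64
12  : -64 12
add : -52
6   : -52 6
-8  : -52 6 -8
sub : -52 14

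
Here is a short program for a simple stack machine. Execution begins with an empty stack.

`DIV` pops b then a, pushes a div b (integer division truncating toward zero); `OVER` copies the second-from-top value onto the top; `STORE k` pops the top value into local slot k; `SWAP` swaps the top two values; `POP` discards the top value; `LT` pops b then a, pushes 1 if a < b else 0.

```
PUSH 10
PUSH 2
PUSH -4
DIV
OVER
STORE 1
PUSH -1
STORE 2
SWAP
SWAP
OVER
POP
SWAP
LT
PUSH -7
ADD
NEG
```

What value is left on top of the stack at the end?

6

PUSH 10 -> 10
PUSH 2  -> 10 2
PUSH -4 -> 10 2 -4
DIV     -> 10 0
OVER    -> 10 0 10
STORE 1 -> 10 0
PUSH -1 -> 10 0 -1
STORE 2 -> 10 0
SWAP    -> 0 10
SWAP    -> 10 0
OVER    -> 10 0 10
POP     -> 10 0
SWAP    -> 0 10
LT      -> 1
PUSH -7 -> 1 -7
ADD     -> -6
NEG     -> 6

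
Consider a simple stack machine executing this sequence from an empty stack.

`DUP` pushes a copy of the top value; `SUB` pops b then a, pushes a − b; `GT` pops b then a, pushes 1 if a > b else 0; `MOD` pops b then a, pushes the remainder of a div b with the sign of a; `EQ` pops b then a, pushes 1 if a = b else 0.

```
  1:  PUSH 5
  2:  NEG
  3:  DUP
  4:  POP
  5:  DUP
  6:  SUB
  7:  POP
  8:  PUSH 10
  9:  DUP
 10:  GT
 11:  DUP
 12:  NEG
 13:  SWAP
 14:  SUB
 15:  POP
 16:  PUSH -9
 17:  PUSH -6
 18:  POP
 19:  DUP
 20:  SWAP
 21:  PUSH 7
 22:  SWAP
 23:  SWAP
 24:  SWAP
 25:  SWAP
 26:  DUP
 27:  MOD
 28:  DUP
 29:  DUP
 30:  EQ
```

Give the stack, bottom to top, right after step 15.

[]

PUSH 5  → 5
NEG     → -5
DUP     → -5 -5
POP     → -5
DUP     → -5 -5
SUB     → 0
POP     → (empty)
PUSH 10 → 10
DUP     → 10 10
GT      → 0
DUP     → 0 0
NEG     → 0 0
SWAP    → 0 0
SUB     → 0
POP     → (empty)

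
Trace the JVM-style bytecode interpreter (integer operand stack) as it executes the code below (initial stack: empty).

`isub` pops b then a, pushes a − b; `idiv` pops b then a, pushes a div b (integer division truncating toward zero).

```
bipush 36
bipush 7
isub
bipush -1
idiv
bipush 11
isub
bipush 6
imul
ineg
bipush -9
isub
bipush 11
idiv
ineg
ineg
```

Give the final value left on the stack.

bipush 36 → 36
bipush 7  → 36 7
isub      → 29
bipush -1 → 29 -1
idiv      → -29
bipush 11 → -29 11
isub      → -40
bipush 6  → -40 6
imul      → -240
ineg      → 240
bipush -9 → 240 -9
isub      → 249
bipush 11 → 249 11
idiv      → 22
ineg      → -22
ineg      → 22

22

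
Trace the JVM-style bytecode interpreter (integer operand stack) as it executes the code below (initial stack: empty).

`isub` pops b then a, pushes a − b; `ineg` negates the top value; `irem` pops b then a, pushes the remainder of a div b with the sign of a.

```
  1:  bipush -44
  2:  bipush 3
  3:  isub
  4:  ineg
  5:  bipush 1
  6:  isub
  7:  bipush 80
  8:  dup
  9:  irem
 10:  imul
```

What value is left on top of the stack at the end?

bipush -44 → [-44]
bipush 3   → [-44, 3]
isub       → [-47]
ineg       → [47]
bipush 1   → [47, 1]
isub       → [46]
bipush 80  → [46, 80]
dup        → [46, 80, 80]
irem       → [46, 0]
imul       → [0]

0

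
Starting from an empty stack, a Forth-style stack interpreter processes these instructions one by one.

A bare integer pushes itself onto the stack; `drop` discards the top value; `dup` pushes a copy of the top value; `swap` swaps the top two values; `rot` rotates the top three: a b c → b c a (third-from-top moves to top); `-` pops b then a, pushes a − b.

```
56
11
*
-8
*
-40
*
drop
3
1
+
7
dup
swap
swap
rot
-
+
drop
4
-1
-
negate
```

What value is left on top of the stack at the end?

56     → 56
11     → 56 11
*      → 616
-8     → 616 -8
*      → -4928
-40    → -4928 -40
*      → 197120
drop   → (empty)
3      → 3
1      → 3 1
+      → 4
7      → 4 7
dup    → 4 7 7
swap   → 4 7 7
swap   → 4 7 7
rot    → 7 7 4
-      → 7 3
+      → 10
drop   → (empty)
4      → 4
-1     → 4 -1
-      → 5
negate → -5

-5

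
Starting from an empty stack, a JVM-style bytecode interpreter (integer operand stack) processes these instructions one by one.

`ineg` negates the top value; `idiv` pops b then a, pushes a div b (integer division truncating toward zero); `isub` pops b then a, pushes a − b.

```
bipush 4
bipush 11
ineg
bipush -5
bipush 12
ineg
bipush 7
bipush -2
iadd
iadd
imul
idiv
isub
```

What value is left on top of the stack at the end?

4

bipush 4  -> 4
bipush 11 -> 4 11
ineg      -> 4 -11
bipush -5 -> 4 -11 -5
bipush 12 -> 4 -11 -5 12
ineg      -> 4 -11 -5 -12
bipush 7  -> 4 -11 -5 -12 7
bipush -2 -> 4 -11 -5 -12 7 -2
iadd      -> 4 -11 -5 -12 5
iadd      -> 4 -11 -5 -7
imul      -> 4 -11 35
idiv      -> 4 0
isub      -> 4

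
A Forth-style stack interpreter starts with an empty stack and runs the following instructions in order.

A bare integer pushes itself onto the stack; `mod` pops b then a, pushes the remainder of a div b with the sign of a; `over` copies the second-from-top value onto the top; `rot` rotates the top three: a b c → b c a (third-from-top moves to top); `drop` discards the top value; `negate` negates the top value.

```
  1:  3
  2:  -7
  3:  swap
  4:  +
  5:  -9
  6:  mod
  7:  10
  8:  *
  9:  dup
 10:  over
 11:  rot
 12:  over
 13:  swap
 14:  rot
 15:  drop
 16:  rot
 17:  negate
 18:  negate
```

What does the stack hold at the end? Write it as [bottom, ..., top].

3      -> 3
-7     -> 3 -7
swap   -> -7 3
+      -> -4
-9     -> -4 -9
mod    -> -4
10     -> -4 10
*      -> -40
dup    -> -40 -40
over   -> -40 -40 -40
rot    -> -40 -40 -40
over   -> -40 -40 -40 -40
swap   -> -40 -40 -40 -40
rot    -> -40 -40 -40 -40
drop   -> -40 -40 -40
rot    -> -40 -40 -40
negate -> -40 -40 40
negate -> -40 -40 -40

[-40, -40, -40]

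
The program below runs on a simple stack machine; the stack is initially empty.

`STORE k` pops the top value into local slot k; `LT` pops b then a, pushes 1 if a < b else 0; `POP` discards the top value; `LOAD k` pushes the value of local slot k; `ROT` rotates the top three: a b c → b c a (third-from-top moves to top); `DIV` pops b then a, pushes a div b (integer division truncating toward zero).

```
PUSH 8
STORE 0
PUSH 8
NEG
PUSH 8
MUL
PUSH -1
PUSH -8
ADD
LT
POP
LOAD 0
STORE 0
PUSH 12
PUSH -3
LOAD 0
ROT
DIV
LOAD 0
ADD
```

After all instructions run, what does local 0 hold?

8

PUSH 8  -> 8
STORE 0 -> (empty)
PUSH 8  -> 8
NEG     -> -8
PUSH 8  -> -8 8
MUL     -> -64
PUSH -1 -> -64 -1
PUSH -8 -> -64 -1 -8
ADD     -> -64 -9
LT      -> 1
POP     -> (empty)
LOAD 0  -> 8
STORE 0 -> (empty)
PUSH 12 -> 12
PUSH -3 -> 12 -3
LOAD 0  -> 12 -3 8
ROT     -> -3 8 12
DIV     -> -3 0
LOAD 0  -> -3 0 8
ADD     -> -3 8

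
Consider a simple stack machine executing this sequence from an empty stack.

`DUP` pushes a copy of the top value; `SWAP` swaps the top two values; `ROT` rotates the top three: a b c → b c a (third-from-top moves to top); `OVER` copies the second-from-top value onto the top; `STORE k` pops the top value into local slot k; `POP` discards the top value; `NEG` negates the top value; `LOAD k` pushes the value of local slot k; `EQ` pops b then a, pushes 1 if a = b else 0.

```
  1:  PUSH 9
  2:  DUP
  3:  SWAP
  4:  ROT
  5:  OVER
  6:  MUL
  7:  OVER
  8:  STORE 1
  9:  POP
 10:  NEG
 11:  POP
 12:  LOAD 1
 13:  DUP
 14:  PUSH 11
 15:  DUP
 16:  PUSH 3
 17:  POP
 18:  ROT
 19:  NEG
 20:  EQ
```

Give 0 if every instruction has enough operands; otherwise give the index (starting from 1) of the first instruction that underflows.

PUSH 9 → 9
DUP    → 9 9
SWAP   → 9 9
ROT  — needs 3 operands, stack has 2 → underflow

4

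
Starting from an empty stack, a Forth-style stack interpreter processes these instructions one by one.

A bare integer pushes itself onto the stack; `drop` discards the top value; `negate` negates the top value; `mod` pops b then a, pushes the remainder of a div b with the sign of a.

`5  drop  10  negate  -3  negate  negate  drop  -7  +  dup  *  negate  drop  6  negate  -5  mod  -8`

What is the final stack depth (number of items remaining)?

5       5
drop    (empty)
10      10
negate  -10
-3      -10 -3
negate  -10 3
negate  -10 -3
drop    -10
-7      -10 -7
+       -17
dup     -17 -17
*       289
negate  -289
drop    (empty)
6       6
negate  -6
-5      -6 -5
mod     -1
-8      -1 -8

2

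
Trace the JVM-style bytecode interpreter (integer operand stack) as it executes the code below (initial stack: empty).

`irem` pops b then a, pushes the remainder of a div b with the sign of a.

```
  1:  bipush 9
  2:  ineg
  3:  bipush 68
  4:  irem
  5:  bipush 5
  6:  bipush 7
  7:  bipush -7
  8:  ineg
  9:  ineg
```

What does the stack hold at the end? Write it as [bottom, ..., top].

[-9, 5, 7, -7]

bipush 9  : [9]
ineg      : [-9]
bipush 68 : [-9, 68]
irem      : [-9]
bipush 5  : [-9, 5]
bipush 7  : [-9, 5, 7]
bipush -7 : [-9, 5, 7, -7]
ineg      : [-9, 5, 7, 7]
ineg      : [-9, 5, 7, -7]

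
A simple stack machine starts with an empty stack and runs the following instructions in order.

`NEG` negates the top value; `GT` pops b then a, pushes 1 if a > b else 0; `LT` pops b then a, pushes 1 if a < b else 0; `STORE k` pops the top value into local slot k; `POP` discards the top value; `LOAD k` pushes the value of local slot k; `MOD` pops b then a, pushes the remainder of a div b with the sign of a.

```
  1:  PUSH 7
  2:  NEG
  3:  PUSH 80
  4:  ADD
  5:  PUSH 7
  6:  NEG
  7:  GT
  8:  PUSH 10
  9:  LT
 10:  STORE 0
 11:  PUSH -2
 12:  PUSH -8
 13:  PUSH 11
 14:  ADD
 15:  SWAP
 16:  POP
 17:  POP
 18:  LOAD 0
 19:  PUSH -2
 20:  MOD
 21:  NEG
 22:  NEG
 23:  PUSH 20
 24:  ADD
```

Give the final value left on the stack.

21

PUSH 7   7
NEG      -7
PUSH 80  -7 80
ADD      73
PUSH 7   73 7
NEG      73 -7
GT       1
PUSH 10  1 10
LT       1
STORE 0  (empty)
PUSH -2  -2
PUSH -8  -2 -8
PUSH 11  -2 -8 11
ADD      -2 3
SWAP     3 -2
POP      3
POP      (empty)
LOAD 0   1
PUSH -2  1 -2
MOD      1
NEG      -1
NEG      1
PUSH 20  1 20
ADD      21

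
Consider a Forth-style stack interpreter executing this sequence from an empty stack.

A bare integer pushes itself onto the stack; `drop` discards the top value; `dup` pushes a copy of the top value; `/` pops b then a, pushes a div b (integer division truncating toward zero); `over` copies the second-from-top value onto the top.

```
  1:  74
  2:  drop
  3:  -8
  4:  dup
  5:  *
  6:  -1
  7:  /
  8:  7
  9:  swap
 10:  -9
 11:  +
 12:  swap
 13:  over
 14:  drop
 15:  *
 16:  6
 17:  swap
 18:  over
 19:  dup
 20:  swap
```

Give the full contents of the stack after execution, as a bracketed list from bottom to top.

[6, -511, 6, 6]

74    [74]
drop  []
-8    [-8]
dup   [-8, -8]
*     [64]
-1    [64, -1]
/     [-64]
7     [-64, 7]
swap  [7, -64]
-9    [7, -64, -9]
+     [7, -73]
swap  [-73, 7]
over  [-73, 7, -73]
drop  [-73, 7]
*     [-511]
6     [-511, 6]
swap  [6, -511]
over  [6, -511, 6]
dup   [6, -511, 6, 6]
swap  [6, -511, 6, 6]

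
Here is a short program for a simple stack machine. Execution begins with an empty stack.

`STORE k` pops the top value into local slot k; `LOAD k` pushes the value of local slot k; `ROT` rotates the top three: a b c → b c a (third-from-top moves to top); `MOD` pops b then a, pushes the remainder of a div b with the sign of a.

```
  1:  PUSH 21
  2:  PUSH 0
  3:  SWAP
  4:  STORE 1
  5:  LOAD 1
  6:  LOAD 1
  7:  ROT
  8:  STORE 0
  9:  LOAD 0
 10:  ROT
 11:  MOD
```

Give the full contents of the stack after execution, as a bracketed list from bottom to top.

[21, 0]

PUSH 21 : [21]
PUSH 0  : [21, 0]
SWAP    : [0, 21]
STORE 1 : [0]
LOAD 1  : [0, 21]
LOAD 1  : [0, 21, 21]
ROT     : [21, 21, 0]
STORE 0 : [21, 21]
LOAD 0  : [21, 21, 0]
ROT     : [21, 0, 21]
MOD     : [21, 0]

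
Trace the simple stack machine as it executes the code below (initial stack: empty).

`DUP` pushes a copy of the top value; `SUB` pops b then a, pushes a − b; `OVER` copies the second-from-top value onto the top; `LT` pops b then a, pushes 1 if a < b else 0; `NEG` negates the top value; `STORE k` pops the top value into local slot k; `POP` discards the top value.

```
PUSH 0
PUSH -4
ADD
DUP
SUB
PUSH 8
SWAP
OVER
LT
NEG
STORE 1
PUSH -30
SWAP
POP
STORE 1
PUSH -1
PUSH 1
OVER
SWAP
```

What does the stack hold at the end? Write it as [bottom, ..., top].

[-1, -1, 1]

PUSH 0   : [0]
PUSH -4  : [0, -4]
ADD      : [-4]
DUP      : [-4, -4]
SUB      : [0]
PUSH 8   : [0, 8]
SWAP     : [8, 0]
OVER     : [8, 0, 8]
LT       : [8, 1]
NEG      : [8, -1]
STORE 1  : [8]
PUSH -30 : [8, -30]
SWAP     : [-30, 8]
POP      : [-30]
STORE 1  : []
PUSH -1  : [-1]
PUSH 1   : [-1, 1]
OVER     : [-1, 1, -1]
SWAP     : [-1, -1, 1]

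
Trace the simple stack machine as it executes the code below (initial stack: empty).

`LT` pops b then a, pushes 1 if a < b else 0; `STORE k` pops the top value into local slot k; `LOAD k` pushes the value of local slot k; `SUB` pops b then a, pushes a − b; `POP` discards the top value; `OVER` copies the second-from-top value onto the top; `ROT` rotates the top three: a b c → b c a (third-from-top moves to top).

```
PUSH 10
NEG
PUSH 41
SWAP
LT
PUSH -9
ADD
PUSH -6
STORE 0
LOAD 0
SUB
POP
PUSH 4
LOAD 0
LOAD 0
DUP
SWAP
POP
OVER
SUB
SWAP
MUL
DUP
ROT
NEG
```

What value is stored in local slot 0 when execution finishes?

PUSH 10  [10]
NEG      [-10]
PUSH 41  [-10, 41]
SWAP     [41, -10]
LT       [0]
PUSH -9  [0, -9]
ADD      [-9]
PUSH -6  [-9, -6]
STORE 0  [-9]
LOAD 0   [-9, -6]
SUB      [-3]
POP      []
PUSH 4   [4]
LOAD 0   [4, -6]
LOAD 0   [4, -6, -6]
DUP      [4, -6, -6, -6]
SWAP     [4, -6, -6, -6]
POP      [4, -6, -6]
OVER     [4, -6, -6, -6]
SUB      [4, -6, 0]
SWAP     [4, 0, -6]
MUL      [4, 0]
DUP      [4, 0, 0]
ROT      [0, 0, 4]
NEG      [0, 0, -4]

-6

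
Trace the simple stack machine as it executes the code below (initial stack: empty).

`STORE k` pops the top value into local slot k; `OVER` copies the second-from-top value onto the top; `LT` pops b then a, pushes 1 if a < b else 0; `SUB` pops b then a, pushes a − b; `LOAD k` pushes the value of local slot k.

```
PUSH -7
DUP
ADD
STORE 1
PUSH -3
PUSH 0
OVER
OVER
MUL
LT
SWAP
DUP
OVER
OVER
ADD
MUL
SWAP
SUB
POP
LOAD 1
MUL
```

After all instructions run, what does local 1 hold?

-14

PUSH -7 : -7
DUP     : -7 -7
ADD     : -14
STORE 1 : (empty)
PUSH -3 : -3
PUSH 0  : -3 0
OVER    : -3 0 -3
OVER    : -3 0 -3 0
MUL     : -3 0 0
LT      : -3 0
SWAP    : 0 -3
DUP     : 0 -3 -3
OVER    : 0 -3 -3 -3
OVER    : 0 -3 -3 -3 -3
ADD     : 0 -3 -3 -6
MUL     : 0 -3 18
SWAP    : 0 18 -3
SUB     : 0 21
POP     : 0
LOAD 1  : 0 -14
MUL     : 0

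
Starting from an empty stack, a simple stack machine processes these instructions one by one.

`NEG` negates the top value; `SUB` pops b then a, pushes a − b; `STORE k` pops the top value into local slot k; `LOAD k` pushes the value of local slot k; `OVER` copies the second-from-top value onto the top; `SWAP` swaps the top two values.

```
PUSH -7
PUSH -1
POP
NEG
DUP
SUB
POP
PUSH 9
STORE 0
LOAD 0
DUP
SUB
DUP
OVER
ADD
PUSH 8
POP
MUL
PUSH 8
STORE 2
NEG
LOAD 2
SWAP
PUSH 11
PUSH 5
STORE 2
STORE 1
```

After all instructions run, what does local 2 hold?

PUSH -7 : -7
PUSH -1 : -7 -1
POP     : -7
NEG     : 7
DUP     : 7 7
SUB     : 0
POP     : (empty)
PUSH 9  : 9
STORE 0 : (empty)
LOAD 0  : 9
DUP     : 9 9
SUB     : 0
DUP     : 0 0
OVER    : 0 0 0
ADD     : 0 0
PUSH 8  : 0 0 8
POP     : 0 0
MUL     : 0
PUSH 8  : 0 8
STORE 2 : 0
NEG     : 0
LOAD 2  : 0 8
SWAP    : 8 0
PUSH 11 : 8 0 11
PUSH 5  : 8 0 11 5
STORE 2 : 8 0 11
STORE 1 : 8 0

5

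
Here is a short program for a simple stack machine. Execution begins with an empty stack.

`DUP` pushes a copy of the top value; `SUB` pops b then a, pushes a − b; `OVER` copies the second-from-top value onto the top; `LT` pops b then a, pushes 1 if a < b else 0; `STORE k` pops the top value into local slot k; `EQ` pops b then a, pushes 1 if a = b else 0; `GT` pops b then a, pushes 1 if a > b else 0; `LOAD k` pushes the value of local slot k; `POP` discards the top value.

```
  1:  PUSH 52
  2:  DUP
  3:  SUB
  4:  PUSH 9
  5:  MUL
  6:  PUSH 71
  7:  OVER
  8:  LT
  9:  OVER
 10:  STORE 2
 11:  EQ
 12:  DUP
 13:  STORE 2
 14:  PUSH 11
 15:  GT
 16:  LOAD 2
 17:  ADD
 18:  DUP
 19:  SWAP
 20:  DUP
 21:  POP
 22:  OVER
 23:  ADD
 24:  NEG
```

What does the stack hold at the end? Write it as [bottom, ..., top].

[1, -2]

PUSH 52 -> 52
DUP     -> 52 52
SUB     -> 0
PUSH 9  -> 0 9
MUL     -> 0
PUSH 71 -> 0 71
OVER    -> 0 71 0
LT      -> 0 0
OVER    -> 0 0 0
STORE 2 -> 0 0
EQ      -> 1
DUP     -> 1 1
STORE 2 -> 1
PUSH 11 -> 1 11
GT      -> 0
LOAD 2  -> 0 1
ADD     -> 1
DUP     -> 1 1
SWAP    -> 1 1
DUP     -> 1 1 1
POP     -> 1 1
OVER    -> 1 1 1
ADD     -> 1 2
NEG     -> 1 -2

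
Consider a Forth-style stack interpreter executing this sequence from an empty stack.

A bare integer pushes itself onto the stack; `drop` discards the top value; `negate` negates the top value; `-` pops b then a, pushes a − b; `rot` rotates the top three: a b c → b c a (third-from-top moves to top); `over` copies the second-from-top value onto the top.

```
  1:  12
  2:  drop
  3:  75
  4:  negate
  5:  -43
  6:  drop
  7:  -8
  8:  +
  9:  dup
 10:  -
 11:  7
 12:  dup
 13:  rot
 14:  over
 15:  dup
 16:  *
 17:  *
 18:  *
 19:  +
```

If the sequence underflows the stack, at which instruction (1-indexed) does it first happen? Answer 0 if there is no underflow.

12     → [12]
drop   → []
75     → [75]
negate → [-75]
-43    → [-75, -43]
drop   → [-75]
-8     → [-75, -8]
+      → [-83]
dup    → [-83, -83]
-      → [0]
7      → [0, 7]
dup    → [0, 7, 7]
rot    → [7, 7, 0]
over   → [7, 7, 0, 7]
dup    → [7, 7, 0, 7, 7]
*      → [7, 7, 0, 49]
*      → [7, 7, 0]
*      → [7, 0]
+      → [7]

0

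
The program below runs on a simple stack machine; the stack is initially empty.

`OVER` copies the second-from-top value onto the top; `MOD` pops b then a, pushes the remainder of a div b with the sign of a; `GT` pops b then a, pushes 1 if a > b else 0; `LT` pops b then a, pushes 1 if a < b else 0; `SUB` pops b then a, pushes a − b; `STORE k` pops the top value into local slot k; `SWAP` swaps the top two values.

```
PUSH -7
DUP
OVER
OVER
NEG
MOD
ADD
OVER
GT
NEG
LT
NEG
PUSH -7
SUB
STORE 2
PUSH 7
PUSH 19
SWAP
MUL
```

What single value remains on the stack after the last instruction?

PUSH -7 → [-7]
DUP     → [-7, -7]
OVER    → [-7, -7, -7]
OVER    → [-7, -7, -7, -7]
NEG     → [-7, -7, -7, 7]
MOD     → [-7, -7, 0]
ADD     → [-7, -7]
OVER    → [-7, -7, -7]
GT      → [-7, 0]
NEG     → [-7, 0]
LT      → [1]
NEG     → [-1]
PUSH -7 → [-1, -7]
SUB     → [6]
STORE 2 → []
PUSH 7  → [7]
PUSH 19 → [7, 19]
SWAP    → [19, 7]
MUL     → [133]

133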